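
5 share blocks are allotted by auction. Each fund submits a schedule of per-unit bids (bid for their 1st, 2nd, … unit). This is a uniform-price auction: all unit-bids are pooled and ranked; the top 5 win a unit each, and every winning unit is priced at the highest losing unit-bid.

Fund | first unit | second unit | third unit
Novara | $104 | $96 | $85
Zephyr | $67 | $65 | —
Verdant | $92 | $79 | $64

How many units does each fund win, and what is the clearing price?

All unit-bids, highest first — top 5: 104 (Novara-1), 96 (Novara-2), 92 (Verdant-1), 85 (Novara-3), 79 (Verdant-2)
The (k+1)-th unit-bid is $67.
Allocation: Novara 3, Verdant 2.

Novara 3, Verdant 2; clearing price $67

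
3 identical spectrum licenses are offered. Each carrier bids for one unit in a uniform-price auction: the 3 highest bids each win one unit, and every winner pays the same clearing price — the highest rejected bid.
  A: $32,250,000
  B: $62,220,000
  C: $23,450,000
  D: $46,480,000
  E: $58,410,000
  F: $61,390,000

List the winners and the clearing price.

Bids ranked high→low: 62,220,000 (B), 61,390,000 (F), 58,410,000 (E), 46,480,000 (D), 32,250,000 (A), …
Winners (3 units): B, F, E.
Highest unsuccessful bid: $46,480,000 → clearing price.

B, F, E; each pays $46,480,000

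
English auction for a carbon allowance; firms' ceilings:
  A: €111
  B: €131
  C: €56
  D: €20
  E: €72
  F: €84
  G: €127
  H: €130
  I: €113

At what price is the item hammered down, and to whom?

B wins at €130

Limits in order: 131 (B) > 130 (H) > 127 (G) > 113 (I) > 111 (A) > 84 (F) > …
H is the last rival to drop out, at €130; B remains and wins at that price.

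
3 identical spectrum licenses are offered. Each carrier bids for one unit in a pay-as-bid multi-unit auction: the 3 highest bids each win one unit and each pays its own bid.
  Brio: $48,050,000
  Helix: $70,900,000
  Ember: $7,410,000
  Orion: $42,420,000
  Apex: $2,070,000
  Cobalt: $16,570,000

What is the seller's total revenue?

Total revenue: $161,370,000

Ordering the bids: 70,900,000 (Helix), 48,050,000 (Brio), 42,420,000 (Orion), 16,570,000 (Cobalt), 7,410,000 (Ember), …
Top 3: Helix, Brio, Orion.
Total revenue = 70,900,000 + 48,050,000 + 42,420,000 = $161,370,000.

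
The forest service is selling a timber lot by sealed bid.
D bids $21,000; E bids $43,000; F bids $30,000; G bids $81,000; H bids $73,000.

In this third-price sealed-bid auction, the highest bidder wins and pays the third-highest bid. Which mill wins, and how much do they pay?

Bids in order: 81,000 (G) > 73,000 (H) > 43,000 (E) > 30,000 (F) > 21,000 (D)
G wins; payment is bid #3 in the ranking = $43,000.

G pays $43,000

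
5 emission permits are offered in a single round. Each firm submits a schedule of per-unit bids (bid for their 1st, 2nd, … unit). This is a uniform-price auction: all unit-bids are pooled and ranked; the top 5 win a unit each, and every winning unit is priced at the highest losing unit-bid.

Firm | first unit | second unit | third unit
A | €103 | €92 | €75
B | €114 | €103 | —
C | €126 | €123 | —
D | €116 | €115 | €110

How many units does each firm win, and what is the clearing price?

Pooled unit-bids ranked (top 5): 126 (C-1), 123 (C-2), 116 (D-1), 115 (D-2), 114 (B-1)
First bid not allocated: €110.
Allocation: B 1, C 2, D 2.

B 1, C 2, D 2; clearing price €110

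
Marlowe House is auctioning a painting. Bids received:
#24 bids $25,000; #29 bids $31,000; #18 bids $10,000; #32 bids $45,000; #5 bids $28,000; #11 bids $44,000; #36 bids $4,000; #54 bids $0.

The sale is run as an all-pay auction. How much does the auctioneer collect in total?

Bids ranked: 45,000 (#32) > 44,000 (#11) > 31,000 (#29) > 28,000 (#5) > 25,000 (#24) > 10,000 (#18) > …
#32 wins with the top bid; all bids are sunk regardless.
Every bidder forfeits their bid regardless of winning.
Revenue = 25,000 + 31,000 + 10,000 + 45,000 + 28,000 + 44,000 + 4,000 + 0 = $187,000.

Total revenue: $187,000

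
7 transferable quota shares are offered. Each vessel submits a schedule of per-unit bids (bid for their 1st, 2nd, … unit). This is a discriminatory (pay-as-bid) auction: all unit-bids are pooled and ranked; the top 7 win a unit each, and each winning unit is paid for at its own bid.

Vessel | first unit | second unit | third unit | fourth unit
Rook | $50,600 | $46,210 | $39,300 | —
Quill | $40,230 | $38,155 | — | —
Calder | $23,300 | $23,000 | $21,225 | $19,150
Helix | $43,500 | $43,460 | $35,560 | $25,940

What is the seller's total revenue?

Total revenue: $301,455

Pooled unit-bids ranked (top 7): 50,600 (Rook-1), 46,210 (Rook-2), 43,500 (Helix-1), 43,460 (Helix-2), 40,230 (Quill-1), 39,300 (Rook-3), 38,155 (Quill-2)
Next rejected bid: $35,560 (not a price — pay-as-bid).
Each winning unit pays its own bid.
Revenue = 50,600 + 46,210 + 43,500 + 43,460 + 40,230 + 39,300 + 38,155 = $301,455.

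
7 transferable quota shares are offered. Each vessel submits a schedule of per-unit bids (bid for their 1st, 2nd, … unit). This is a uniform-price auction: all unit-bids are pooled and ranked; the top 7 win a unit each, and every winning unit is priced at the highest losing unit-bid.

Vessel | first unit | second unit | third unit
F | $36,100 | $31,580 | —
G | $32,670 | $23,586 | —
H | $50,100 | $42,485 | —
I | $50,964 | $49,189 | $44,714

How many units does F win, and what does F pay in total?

F: 1 unit, pays $31,580

Merging the schedules and taking the best 7: 50,964 (I-1), 50,100 (H-1), 49,189 (I-2), 44,714 (I-3), 42,485 (H-2), 36,100 (F-1), 32,670 (G-1)
The (k+1)-th unit-bid is $31,580.
F wins 1 unit(s) at $31,580 each.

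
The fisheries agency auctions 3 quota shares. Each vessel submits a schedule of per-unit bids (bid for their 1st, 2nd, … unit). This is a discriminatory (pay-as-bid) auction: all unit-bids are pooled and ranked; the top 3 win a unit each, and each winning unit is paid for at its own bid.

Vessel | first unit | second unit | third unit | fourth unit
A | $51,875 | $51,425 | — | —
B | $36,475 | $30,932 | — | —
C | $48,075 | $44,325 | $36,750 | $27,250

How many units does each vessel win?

All unit-bids, highest first — top 3: 51,875 (A-1), 51,425 (A-2), 48,075 (C-1)
Next rejected bid: $44,325 (not a price — pay-as-bid).
Allocation: A 2, C 1.

A 2, C 1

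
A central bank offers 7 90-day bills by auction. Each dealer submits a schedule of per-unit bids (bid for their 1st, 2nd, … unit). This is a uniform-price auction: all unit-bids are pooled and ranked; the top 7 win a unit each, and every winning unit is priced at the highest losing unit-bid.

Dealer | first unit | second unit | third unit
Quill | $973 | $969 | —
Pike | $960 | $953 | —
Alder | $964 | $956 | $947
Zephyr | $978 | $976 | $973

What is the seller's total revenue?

Total revenue: $6,692

Merging the schedules and taking the best 7: 978 (Zephyr-1), 976 (Zephyr-2), 973 (Quill-1), 973 (Zephyr-3), 969 (Quill-2), 964 (Alder-1), 960 (Pike-1)
First bid not allocated: $956.
Allocation: Alder 1, Pike 1, Quill 2, Zephyr 3. Every unit priced at $956.
Revenue = 7 × 956 = $6,692.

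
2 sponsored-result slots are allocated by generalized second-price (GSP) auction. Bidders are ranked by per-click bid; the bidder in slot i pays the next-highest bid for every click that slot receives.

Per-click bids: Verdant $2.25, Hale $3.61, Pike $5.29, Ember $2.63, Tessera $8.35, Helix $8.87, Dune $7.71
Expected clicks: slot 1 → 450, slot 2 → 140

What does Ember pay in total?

Sorting advertisers: $8.87 (Helix) > $8.35 (Tessera) > $7.71 (Dune) > …
Ember ranks below slot 2 → no slot, pays nothing.

Ember pays $0.00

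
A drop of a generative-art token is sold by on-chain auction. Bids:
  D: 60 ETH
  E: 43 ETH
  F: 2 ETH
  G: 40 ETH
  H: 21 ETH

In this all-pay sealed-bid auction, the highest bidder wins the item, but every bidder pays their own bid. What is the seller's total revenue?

Total revenue: 166 ETH

Sorting bids: 60 (D) > 43 (E) > 40 (G) > 21 (H) > 2 (F)
D wins with the top bid; all bids are sunk regardless.
Every bidder forfeits their bid regardless of winning.
Revenue = 60 + 43 + 2 + 40 + 21 = 166 ETH.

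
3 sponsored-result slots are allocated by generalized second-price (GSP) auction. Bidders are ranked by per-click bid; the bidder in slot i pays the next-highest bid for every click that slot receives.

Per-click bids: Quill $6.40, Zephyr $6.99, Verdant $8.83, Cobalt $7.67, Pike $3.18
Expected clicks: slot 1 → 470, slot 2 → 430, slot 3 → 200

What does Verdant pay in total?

Verdant pays $3604.90

Ranked by bid: $8.83 (Verdant) > $7.67 (Cobalt) > $6.99 (Zephyr) > $6.40 (Quill) > …
Verdant holds slot 1 → pays next bid $7.67 × 470 clicks = $3604.90.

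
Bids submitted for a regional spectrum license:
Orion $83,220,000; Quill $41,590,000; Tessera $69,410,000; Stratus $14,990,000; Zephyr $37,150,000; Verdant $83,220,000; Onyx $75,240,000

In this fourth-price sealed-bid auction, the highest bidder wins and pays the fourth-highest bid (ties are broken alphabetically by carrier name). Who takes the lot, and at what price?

Fourth-price sealed-bid auction: the highest bidder wins and pays the fourth-highest bid.
Sorting bids: 83,220,000 (Orion) > 83,220,000 (Verdant) > 75,240,000 (Onyx) > 69,410,000 (Tessera) > 41,590,000 (Quill) > 37,150,000 (Zephyr) > …
Orion and Verdant tie at $83,220,000; tie-break gives it to Orion.
Orion wins; payment is bid #4 in the ranking = $69,410,000.

Orion pays $69,410,000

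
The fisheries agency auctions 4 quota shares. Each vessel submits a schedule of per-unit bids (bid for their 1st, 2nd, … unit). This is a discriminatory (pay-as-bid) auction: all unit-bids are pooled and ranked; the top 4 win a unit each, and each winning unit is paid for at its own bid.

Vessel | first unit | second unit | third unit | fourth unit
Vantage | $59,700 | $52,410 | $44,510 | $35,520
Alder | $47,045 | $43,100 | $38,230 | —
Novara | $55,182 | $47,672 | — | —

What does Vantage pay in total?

Vantage pays $112,110

Pooled unit-bids ranked (top 4): 59,700 (Vantage-1), 55,182 (Novara-1), 52,410 (Vantage-2), 47,672 (Novara-2)
Next rejected bid: $47,045 (not a price — pay-as-bid).
Vantage's winning unit-bids: 59,700 + 52,410 = $112,110.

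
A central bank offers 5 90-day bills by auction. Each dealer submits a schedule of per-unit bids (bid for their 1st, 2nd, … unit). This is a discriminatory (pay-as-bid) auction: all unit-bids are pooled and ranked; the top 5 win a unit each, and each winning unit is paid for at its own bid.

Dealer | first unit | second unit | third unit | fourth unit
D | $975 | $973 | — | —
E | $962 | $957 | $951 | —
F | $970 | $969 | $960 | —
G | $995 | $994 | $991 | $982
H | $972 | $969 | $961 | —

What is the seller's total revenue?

All unit-bids, highest first — top 5: 995 (G-1), 994 (G-2), 991 (G-3), 982 (G-4), 975 (D-1)
Next rejected bid: $973 (not a price — pay-as-bid).
Each winning unit pays its own bid.
Revenue = 995 + 994 + 991 + 982 + 975 = $4,937.

Total revenue: $4,937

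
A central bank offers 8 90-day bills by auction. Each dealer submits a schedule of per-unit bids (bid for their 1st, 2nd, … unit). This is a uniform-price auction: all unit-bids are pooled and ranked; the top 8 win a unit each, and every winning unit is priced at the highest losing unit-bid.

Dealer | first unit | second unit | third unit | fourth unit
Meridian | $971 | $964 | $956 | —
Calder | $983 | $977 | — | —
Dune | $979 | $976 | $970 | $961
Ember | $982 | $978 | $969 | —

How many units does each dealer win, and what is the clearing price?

Pooled unit-bids ranked (top 8): 983 (Calder-1), 982 (Ember-1), 979 (Dune-1), 978 (Ember-2), 977 (Calder-2), 976 (Dune-2), 971 (Meridian-1), 970 (Dune-3)
The (k+1)-th unit-bid is $969.
Allocation: Calder 2, Dune 3, Ember 2, Meridian 1.

Calder 2, Dune 3, Ember 2, Meridian 1; clearing price $969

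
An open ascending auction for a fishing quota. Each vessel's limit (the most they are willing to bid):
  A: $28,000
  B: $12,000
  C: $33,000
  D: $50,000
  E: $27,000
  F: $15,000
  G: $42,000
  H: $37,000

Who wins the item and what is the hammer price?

D wins at $42,000

Limits ranked: 50,000 (D) > 42,000 (G) > 37,000 (H) > 33,000 (C) > 28,000 (A) > 27,000 (E) > …
G is the last rival to drop out, at $42,000; D remains and wins at that price.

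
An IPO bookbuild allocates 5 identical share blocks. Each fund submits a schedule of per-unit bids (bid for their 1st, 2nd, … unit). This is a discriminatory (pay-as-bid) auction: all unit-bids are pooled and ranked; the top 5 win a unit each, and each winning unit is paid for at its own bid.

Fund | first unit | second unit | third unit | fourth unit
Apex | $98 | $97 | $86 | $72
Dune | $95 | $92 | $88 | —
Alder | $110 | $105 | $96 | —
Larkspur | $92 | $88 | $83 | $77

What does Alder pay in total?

Merging the schedules and taking the best 5: 110 (Alder-1), 105 (Alder-2), 98 (Apex-1), 97 (Apex-2), 96 (Alder-3)
Next rejected bid: $95 (not a price — pay-as-bid).
Alder's winning unit-bids: 110 + 105 + 96 = $311.

Alder pays $311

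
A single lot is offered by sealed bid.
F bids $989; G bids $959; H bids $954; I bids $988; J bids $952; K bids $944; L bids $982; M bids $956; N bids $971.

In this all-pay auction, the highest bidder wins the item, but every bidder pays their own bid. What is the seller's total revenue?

Total revenue: $8,695

Rule: the highest bidder wins the item, but every bidder pays their own bid.
Sorting bids: 989 (F) > 988 (I) > 982 (L) > 971 (N) > 959 (G) > 956 (M) > …
F wins with the top bid; all bids are sunk regardless.
Every bidder forfeits their bid regardless of winning.
Revenue = 989 + 959 + 954 + 988 + 952 + 944 + 982 + 956 + 971 = $8,695.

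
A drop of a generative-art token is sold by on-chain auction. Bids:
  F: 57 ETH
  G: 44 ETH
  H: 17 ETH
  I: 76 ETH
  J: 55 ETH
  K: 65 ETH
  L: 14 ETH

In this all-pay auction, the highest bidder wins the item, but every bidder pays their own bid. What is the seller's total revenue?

Rule: the highest bidder wins the item, but every bidder pays their own bid.
Sorting bids: 76 (I) > 65 (K) > 57 (F) > 55 (J) > 44 (G) > 17 (H) > …
Every bidder forfeits their bid regardless of winning.
Revenue = 57 + 44 + 17 + 76 + 55 + 65 + 14 = 328 ETH.

Total revenue: 328 ETH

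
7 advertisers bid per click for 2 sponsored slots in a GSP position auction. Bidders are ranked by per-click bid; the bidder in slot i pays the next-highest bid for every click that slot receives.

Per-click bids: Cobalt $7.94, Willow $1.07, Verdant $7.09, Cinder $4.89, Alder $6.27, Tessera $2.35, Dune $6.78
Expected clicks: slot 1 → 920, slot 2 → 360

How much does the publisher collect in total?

Ranked by bid: $7.94 (Cobalt) > $7.09 (Verdant) > $6.78 (Dune) > …
Slot 1: Cobalt pays $7.09 × 920 = $6522.80
Slot 2: Verdant pays $6.78 × 360 = $2440.80
Total = $8963.60

Total revenue: $8963.60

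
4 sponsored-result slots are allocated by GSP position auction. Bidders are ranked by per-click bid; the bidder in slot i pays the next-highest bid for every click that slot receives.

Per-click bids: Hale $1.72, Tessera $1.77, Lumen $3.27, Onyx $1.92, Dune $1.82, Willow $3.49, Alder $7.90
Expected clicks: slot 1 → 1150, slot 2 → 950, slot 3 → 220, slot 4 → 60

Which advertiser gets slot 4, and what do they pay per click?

Per-click bids in order: $7.90 (Alder) > $3.49 (Willow) > $3.27 (Lumen) > $1.92 (Onyx) > $1.82 (Dune) > …
Slot 4 goes to the fourth-ranked bidder, Onyx, who pays the next bid down: $1.82/click.

Onyx; $1.82 per click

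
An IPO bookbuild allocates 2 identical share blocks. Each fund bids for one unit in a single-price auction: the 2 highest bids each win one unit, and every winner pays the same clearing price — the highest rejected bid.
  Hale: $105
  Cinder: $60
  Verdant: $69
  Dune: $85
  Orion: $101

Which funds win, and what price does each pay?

Ordering the bids: 105 (Hale), 101 (Orion), 85 (Dune), 69 (Verdant), …
Winners (2 units): Hale, Orion.
Highest unsuccessful bid: $85 → clearing price.

Hale, Orion; each pays $85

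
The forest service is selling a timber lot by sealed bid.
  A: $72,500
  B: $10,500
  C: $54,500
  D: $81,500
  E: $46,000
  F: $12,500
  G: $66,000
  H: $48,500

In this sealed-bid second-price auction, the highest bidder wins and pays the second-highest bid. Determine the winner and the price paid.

Rule: the highest bidder wins and pays the second-highest bid.
Bids ranked: 81,500 (D) > 72,500 (A) > 66,000 (G) > 54,500 (C) > 48,500 (H) > 46,000 (E) > …
D wins with the highest bid; price is set by the runner-up at $72,500.

D pays $72,500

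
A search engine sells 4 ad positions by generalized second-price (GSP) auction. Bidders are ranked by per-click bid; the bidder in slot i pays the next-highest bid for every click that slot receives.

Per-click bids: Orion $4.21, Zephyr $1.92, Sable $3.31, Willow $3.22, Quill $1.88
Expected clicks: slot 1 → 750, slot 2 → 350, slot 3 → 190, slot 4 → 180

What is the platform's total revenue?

Sorting advertisers: $4.21 (Orion) > $3.31 (Sable) > $3.22 (Willow) > $1.92 (Zephyr) > $1.88 (Quill)
Slot 1: Orion pays $3.31 × 750 = $2482.50
Slot 2: Sable pays $3.22 × 350 = $1127.00
Slot 3: Willow pays $1.92 × 190 = $364.80
Slot 4: Zephyr pays $1.88 × 180 = $338.40
Total = $4312.70

Total revenue: $4312.70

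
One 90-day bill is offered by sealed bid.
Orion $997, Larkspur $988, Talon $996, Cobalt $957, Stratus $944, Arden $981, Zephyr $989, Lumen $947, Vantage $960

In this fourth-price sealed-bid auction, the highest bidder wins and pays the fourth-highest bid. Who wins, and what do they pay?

Fourth-price sealed-bid auction: the highest bidder wins and pays the fourth-highest bid.
Bids ranked: 997 (Orion) > 996 (Talon) > 989 (Zephyr) > 988 (Larkspur) > 981 (Arden) > 960 (Vantage) > …
Orion is highest; pays the fourth-highest bid, $988.

Orion pays $988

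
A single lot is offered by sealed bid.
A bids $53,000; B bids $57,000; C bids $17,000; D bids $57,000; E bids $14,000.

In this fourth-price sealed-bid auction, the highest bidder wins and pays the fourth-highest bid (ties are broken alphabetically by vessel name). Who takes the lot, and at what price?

Bids in order: 57,000 (B) > 57,000 (D) > 53,000 (A) > 17,000 (C) > 14,000 (E)
Tie at $57,000 → B wins by tie-break.
B wins; payment is bid #4 in the ranking = $17,000.

B pays $17,000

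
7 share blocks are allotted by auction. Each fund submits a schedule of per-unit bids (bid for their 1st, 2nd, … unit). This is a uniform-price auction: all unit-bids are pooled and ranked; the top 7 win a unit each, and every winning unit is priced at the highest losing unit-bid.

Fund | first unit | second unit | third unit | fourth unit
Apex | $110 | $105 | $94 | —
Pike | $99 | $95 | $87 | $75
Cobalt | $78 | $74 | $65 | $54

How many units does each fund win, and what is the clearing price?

All unit-bids, highest first — top 7: 110 (Apex-1), 105 (Apex-2), 99 (Pike-1), 95 (Pike-2), 94 (Apex-3), 87 (Pike-3), 78 (Cobalt-1)
Highest rejected unit-bid = $75.
Allocation: Apex 3, Cobalt 1, Pike 3.

Apex 3, Cobalt 1, Pike 3; clearing price $75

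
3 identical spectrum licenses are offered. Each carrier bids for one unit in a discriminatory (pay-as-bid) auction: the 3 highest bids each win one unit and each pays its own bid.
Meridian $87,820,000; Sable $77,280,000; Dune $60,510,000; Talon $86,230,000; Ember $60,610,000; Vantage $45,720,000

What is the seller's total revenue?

Sorting: 87,820,000 (Meridian), 86,230,000 (Talon), 77,280,000 (Sable), 60,610,000 (Ember), 60,510,000 (Dune), …
Top 3: Meridian, Talon, Sable.
Total revenue = 87,820,000 + 86,230,000 + 77,280,000 = $251,330,000.

Total revenue: $251,330,000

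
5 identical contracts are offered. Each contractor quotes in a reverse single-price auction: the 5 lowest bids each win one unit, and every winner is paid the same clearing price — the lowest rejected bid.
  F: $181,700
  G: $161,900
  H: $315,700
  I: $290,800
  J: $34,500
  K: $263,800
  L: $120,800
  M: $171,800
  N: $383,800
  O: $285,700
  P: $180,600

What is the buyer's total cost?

Total cost: $908,500

Sorting: 34,500 (J), 120,800 (L), 161,900 (G), 171,800 (M), 180,600 (P), 181,700 (F), 263,800 (K), …
Lowest 5: J, L, G, M, P.
Lowest unsuccessful bid: $181,700 → clearing price.
Total cost = 5 × $181,700 = $908,500.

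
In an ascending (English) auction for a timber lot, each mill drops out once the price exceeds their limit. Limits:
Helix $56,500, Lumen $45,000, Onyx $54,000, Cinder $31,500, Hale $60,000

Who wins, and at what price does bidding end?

Open ascending-bid auction: the price rises until one bidder remains; the winner pays the price at which the last rival dropped out.
Sorting limits: 60,000 (Hale) > 56,500 (Helix) > 54,000 (Onyx) > 45,000 (Lumen) > 31,500 (Cinder)
Once the price passes $56,500, only Hale is left; the hammer falls at Helix's limit of $56,500.

Hale wins at $56,500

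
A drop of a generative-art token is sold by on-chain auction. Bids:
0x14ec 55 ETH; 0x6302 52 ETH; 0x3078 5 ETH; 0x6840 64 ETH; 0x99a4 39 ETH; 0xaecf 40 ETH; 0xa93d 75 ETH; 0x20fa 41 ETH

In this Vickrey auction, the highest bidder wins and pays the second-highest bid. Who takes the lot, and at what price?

0xa93d pays 64 ETH

Bids in order: 75 (0xa93d) > 64 (0x6840) > 55 (0x14ec) > 52 (0x6302) > 41 (0x20fa) > 40 (0xaecf) > …
0xa93d is highest; pays the second-highest bid, 64 ETH.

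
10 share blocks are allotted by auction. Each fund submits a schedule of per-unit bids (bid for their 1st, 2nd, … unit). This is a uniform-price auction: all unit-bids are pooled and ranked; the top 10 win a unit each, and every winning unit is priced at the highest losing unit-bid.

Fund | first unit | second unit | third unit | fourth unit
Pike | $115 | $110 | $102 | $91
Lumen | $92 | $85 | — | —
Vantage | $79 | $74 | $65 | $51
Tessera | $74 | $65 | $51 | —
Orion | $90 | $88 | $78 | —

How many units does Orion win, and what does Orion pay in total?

Orion: 3 units, pays $222

Merging the schedules and taking the best 10: 115 (Pike-1), 110 (Pike-2), 102 (Pike-3), 92 (Lumen-1), 91 (Pike-4), 90 (Orion-1), 88 (Orion-2), 85 (Lumen-2), 79 (Vantage-1), 78 (Orion-3)
First bid not allocated: $74.
Orion wins 3 unit(s) at $74 each.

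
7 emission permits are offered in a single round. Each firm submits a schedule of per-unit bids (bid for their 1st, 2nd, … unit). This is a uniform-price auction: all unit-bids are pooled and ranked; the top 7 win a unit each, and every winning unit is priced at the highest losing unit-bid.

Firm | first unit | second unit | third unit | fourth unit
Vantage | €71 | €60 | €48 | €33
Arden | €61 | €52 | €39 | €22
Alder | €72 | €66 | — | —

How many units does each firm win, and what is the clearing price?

Pooled unit-bids ranked (top 7): 72 (Alder-1), 71 (Vantage-1), 66 (Alder-2), 61 (Arden-1), 60 (Vantage-2), 52 (Arden-2), 48 (Vantage-3)
First bid not allocated: €39.
Allocation: Alder 2, Arden 2, Vantage 3.

Alder 2, Arden 2, Vantage 3; clearing price €39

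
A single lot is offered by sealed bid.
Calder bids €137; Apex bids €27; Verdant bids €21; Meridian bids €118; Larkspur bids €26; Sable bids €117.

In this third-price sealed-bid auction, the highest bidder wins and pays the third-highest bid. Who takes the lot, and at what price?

Sorting bids: 137 (Calder) > 118 (Meridian) > 117 (Sable) > 27 (Apex) > 26 (Larkspur) > 21 (Verdant)
Calder is highest; pays the third-highest bid, €117.

Calder pays €117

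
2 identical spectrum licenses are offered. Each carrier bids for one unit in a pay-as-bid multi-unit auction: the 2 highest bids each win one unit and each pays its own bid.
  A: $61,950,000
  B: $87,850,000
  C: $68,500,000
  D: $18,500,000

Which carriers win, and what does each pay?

B $87,850,000, C $68,500,000

Ordering the bids: 87,850,000 (B), 68,500,000 (C), 61,950,000 (A), 18,500,000 (D)
Top 2: B, C.
Each winner pays its own bid: B $87,850,000, C $68,500,000.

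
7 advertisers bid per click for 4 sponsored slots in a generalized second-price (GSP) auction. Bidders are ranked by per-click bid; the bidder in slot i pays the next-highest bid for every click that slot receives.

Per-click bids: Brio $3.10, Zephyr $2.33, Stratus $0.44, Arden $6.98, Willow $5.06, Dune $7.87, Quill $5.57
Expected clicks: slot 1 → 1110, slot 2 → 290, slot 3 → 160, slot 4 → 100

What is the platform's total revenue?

Per-click bids in order: $7.87 (Dune) > $6.98 (Arden) > $5.57 (Quill) > $5.06 (Willow) > $3.10 (Brio) > …
Slot 1: Dune pays $6.98 × 1110 = $7747.80
Slot 2: Arden pays $5.57 × 290 = $1615.30
Slot 3: Quill pays $5.06 × 160 = $809.60
Slot 4: Willow pays $3.10 × 100 = $310.00
Total = $10482.70

Total revenue: $10482.70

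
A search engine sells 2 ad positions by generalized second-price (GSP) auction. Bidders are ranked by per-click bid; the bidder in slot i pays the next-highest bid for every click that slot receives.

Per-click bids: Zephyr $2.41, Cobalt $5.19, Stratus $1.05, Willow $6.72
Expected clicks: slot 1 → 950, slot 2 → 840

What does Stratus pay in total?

Stratus pays $0.00

Sorting advertisers: $6.72 (Willow) > $5.19 (Cobalt) > $2.41 (Zephyr) > …
Stratus ranks below slot 2 → no slot, pays nothing.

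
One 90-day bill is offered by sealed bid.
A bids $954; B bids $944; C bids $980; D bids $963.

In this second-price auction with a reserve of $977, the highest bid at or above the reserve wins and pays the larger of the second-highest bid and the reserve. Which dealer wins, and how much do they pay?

Sorting bids: 980 (C) > 963 (D) > 954 (A) > 944 (B)
Highest eligible bid: C at $980.
max(second-highest $963, reserve $977) = $977.

C pays $977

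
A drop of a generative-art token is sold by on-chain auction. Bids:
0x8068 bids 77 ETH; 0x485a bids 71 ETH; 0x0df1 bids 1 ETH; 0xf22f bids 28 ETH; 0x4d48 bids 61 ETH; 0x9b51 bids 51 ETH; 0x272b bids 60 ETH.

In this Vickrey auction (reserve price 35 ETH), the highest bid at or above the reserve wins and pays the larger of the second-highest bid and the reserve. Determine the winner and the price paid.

Sorting bids: 77 (0x8068) > 71 (0x485a) > 61 (0x4d48) > 60 (0x272b) > 51 (0x9b51) > 28 (0xf22f) > …
0x8068 has the top bid at or above the reserve (77 ETH).
max(second-highest 71 ETH, reserve 35 ETH) = 71 ETH; the reserve does not bind.

0x8068 pays 71 ETH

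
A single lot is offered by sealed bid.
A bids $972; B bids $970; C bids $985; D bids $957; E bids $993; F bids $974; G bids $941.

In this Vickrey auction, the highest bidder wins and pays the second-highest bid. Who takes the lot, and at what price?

E pays $985

Bids ranked: 993 (E) > 985 (C) > 974 (F) > 972 (A) > 970 (B) > 957 (D) > …
E is highest; pays the second-highest bid, $985.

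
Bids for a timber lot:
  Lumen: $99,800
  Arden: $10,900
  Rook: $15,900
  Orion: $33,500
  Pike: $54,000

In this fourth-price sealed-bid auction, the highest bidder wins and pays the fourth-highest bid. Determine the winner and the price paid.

Lumen pays $15,900

Rule: the highest bidder wins and pays the fourth-highest bid.
Bids ranked: 99,800 (Lumen) > 54,000 (Pike) > 33,500 (Orion) > 15,900 (Rook) > 10,900 (Arden)
Lumen wins; payment is bid #4 in the ranking = $15,900.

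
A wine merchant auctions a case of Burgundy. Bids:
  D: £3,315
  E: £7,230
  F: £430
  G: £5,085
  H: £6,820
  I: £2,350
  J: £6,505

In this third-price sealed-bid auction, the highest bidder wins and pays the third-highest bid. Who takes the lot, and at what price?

E pays £6,505

Sorting bids: 7,230 (E) > 6,820 (H) > 6,505 (J) > 5,085 (G) > 3,315 (D) > 2,350 (I) > …
E wins; payment is bid #3 in the ranking = £6,505.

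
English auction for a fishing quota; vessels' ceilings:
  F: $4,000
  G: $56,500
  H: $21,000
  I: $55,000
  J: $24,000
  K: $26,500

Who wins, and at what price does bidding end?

Rule: the price rises until one bidder remains; the winner pays the price at which the last rival dropped out.
Limits in order: 56,500 (G) > 55,000 (I) > 26,500 (K) > 24,000 (J) > 21,000 (H) > 4,000 (F)
Bidding ends when I exits at $55,000; G takes it.

G wins at $55,000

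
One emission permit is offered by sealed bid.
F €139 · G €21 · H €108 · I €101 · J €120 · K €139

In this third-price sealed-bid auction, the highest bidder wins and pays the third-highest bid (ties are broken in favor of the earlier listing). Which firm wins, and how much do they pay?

Bids ranked: 139 (F) > 139 (K) > 120 (J) > 108 (H) > 101 (I) > 21 (G)
Tie at €139 → F wins by tie-break.
F is highest; pays the third-highest bid, €120.

F pays €120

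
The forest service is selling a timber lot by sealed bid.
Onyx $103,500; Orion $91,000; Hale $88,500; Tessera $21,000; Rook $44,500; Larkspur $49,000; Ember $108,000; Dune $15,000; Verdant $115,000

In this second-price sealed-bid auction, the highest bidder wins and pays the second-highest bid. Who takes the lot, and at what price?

Verdant pays $108,000

Bids in order: 115,000 (Verdant) > 108,000 (Ember) > 103,500 (Onyx) > 91,000 (Orion) > 88,500 (Hale) > 49,000 (Larkspur) > …
Verdant is highest; pays the second-highest bid, $108,000.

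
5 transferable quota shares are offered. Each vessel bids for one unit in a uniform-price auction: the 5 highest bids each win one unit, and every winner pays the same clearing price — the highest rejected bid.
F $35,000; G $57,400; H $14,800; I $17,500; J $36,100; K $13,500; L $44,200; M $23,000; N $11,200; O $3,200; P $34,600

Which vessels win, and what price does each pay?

Sorting: 57,400 (G), 44,200 (L), 36,100 (J), 35,000 (F), 34,600 (P), 23,000 (M), 17,500 (I), …
Winners (5 units): G, L, J, F, P.
First losing bid is M's $23,000, which sets the uniform price.

G, L, J, F, P; each pays $23,000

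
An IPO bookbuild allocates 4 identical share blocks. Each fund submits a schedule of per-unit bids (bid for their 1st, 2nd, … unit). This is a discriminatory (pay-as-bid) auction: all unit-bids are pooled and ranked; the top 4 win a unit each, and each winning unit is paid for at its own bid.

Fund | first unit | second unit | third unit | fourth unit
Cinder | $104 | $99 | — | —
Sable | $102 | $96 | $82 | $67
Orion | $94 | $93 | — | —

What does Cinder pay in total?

Cinder pays $203

Merging the schedules and taking the best 4: 104 (Cinder-1), 102 (Sable-1), 99 (Cinder-2), 96 (Sable-2)
Next rejected bid: $94 (not a price — pay-as-bid).
Cinder's winning unit-bids: 104 + 99 = $203.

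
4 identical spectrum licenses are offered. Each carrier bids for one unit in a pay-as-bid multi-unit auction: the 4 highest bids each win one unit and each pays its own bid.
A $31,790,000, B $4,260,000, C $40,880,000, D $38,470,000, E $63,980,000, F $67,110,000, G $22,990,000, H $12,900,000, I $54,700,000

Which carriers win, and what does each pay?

Ordering the bids: 67,110,000 (F), 63,980,000 (E), 54,700,000 (I), 40,880,000 (C), 38,470,000 (D), 31,790,000 (A), …
Winners (4 units): F, E, I, C.
Each winner pays its own bid: F $67,110,000, E $63,980,000, I $54,700,000, C $40,880,000.

F $67,110,000, E $63,980,000, I $54,700,000, C $40,880,000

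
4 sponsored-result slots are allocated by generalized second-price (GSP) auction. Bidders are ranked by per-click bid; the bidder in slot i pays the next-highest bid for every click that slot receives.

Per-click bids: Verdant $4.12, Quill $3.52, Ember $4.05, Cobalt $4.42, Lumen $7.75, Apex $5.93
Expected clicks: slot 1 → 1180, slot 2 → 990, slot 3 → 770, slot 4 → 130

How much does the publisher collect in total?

Total revenue: $15072.10

Sorting advertisers: $7.75 (Lumen) > $5.93 (Apex) > $4.42 (Cobalt) > $4.12 (Verdant) > $4.05 (Ember) > …
Slot 1: Lumen pays $5.93 × 1180 = $6997.40
Slot 2: Apex pays $4.42 × 990 = $4375.80
Slot 3: Cobalt pays $4.12 × 770 = $3172.40
Slot 4: Verdant pays $4.05 × 130 = $526.50
Total = $15072.10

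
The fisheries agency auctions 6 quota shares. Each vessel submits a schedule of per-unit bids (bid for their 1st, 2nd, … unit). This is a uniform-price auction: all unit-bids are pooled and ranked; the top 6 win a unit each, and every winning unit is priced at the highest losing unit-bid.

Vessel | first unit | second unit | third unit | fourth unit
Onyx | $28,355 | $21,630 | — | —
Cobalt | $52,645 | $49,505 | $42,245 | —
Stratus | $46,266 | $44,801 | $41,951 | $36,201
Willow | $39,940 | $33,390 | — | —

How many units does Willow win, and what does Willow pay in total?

Willow: 0 units, pays $0

All unit-bids, highest first — top 6: 52,645 (Cobalt-1), 49,505 (Cobalt-2), 46,266 (Stratus-1), 44,801 (Stratus-2), 42,245 (Cobalt-3), 41,951 (Stratus-3)
Highest rejected unit-bid = $39,940.
Willow wins 0 unit(s) at $39,940 each.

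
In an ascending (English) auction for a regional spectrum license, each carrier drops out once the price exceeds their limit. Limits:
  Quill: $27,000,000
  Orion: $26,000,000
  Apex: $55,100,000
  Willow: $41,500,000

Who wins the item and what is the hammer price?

Apex wins at $41,500,000

Sorting limits: 55,100,000 (Apex) > 41,500,000 (Willow) > 27,000,000 (Quill) > 26,000,000 (Orion)
Willow is the last rival to drop out, at $41,500,000; Apex remains and wins at that price.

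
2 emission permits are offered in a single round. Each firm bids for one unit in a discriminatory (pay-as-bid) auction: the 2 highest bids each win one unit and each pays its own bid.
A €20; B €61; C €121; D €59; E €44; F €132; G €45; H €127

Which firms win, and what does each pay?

Bids ranked high→low: 132 (F), 127 (H), 121 (C), 61 (B), …
The 2 highest are F, H.
Each winner pays its own bid: F €132, H €127.

F €132, H €127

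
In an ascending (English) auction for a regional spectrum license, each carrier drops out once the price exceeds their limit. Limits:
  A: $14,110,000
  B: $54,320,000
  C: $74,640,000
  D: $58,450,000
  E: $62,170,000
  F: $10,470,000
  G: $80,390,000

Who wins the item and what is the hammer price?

Sorting limits: 80,390,000 (G) > 74,640,000 (C) > 62,170,000 (E) > 58,450,000 (D) > 54,320,000 (B) > 14,110,000 (A) > …
C is the last rival to drop out, at $74,640,000; G remains and wins at that price.

G wins at $74,640,000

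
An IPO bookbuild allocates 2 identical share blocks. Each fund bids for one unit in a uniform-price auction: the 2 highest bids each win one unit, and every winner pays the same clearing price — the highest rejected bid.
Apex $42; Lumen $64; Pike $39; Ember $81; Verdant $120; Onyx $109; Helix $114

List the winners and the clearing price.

Verdant, Helix; each pays $109

Sorting: 120 (Verdant), 114 (Helix), 109 (Onyx), 81 (Ember), …
Winners (2 units): Verdant, Helix.
Clearing price = highest rejected bid = $109.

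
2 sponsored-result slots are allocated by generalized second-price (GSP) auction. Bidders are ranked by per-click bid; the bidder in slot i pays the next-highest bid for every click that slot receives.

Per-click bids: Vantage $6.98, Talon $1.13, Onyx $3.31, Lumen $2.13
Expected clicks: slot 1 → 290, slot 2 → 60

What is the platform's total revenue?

Per-click bids in order: $6.98 (Vantage) > $3.31 (Onyx) > $2.13 (Lumen) > …
Slot 1: Vantage pays $3.31 × 290 = $959.90
Slot 2: Onyx pays $2.13 × 60 = $127.80
Total = $1087.70

Total revenue: $1087.70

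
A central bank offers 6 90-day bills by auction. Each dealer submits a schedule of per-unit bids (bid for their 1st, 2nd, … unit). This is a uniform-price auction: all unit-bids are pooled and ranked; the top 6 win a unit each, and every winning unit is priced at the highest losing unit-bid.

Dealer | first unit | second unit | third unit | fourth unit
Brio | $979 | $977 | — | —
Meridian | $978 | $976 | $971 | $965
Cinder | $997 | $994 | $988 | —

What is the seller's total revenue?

Merging the schedules and taking the best 6: 997 (Cinder-1), 994 (Cinder-2), 988 (Cinder-3), 979 (Brio-1), 978 (Meridian-1), 977 (Brio-2)
The (k+1)-th unit-bid is $976.
Allocation: Brio 2, Cinder 3, Meridian 1. Every unit priced at $976.
Revenue = 6 × 976 = $5,856.

Total revenue: $5,856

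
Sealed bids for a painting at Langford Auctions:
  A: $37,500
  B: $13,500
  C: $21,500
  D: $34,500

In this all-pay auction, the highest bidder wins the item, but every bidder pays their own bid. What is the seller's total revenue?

Total revenue: $107,000

All-pay auction: the highest bidder wins the item, but every bidder pays their own bid.
Bids in order: 37,500 (A) > 34,500 (D) > 21,500 (C) > 13,500 (B)
A wins with the top bid; all bids are sunk regardless.
Every bidder forfeits their bid regardless of winning.
Revenue = 37,500 + 13,500 + 21,500 + 34,500 = $107,000.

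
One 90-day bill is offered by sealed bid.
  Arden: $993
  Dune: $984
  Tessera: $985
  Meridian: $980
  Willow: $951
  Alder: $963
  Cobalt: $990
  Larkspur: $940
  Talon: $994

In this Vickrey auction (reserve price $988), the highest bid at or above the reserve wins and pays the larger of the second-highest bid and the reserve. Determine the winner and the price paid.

Talon pays $993

Vickrey auction (reserve price $988): the highest bid at or above the reserve wins and pays the larger of the second-highest bid and the reserve.
Sorting bids: 994 (Talon) > 993 (Arden) > 990 (Cobalt) > 985 (Tessera) > 984 (Dune) > 980 (Meridian) > …
Talon has the top bid at or above the reserve ($994).
max(second-highest $993, reserve $988) = $993; the reserve does not bind.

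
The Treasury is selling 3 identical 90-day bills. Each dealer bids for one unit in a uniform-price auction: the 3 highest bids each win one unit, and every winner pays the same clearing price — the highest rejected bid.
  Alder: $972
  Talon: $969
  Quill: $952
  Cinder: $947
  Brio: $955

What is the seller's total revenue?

Total revenue: $2,856

Ordering the bids: 972 (Alder), 969 (Talon), 955 (Brio), 952 (Quill), 947 (Cinder)
Top 3: Alder, Talon, Brio.
Highest unsuccessful bid: $952 → clearing price.
Total revenue = 3 × $952 = $2,856.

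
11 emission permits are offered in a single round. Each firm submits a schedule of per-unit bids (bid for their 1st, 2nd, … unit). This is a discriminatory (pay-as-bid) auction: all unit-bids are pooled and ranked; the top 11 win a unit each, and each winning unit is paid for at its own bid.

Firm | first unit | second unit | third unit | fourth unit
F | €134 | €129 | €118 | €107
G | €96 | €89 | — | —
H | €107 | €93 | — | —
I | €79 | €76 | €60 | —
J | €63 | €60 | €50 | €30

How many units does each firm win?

All unit-bids, highest first — top 11: 134 (F-1), 129 (F-2), 118 (F-3), 107 (F-4), 107 (H-1), 96 (G-1), 93 (H-2), 89 (G-2), 79 (I-1), 76 (I-2), 63 (J-1)
Next rejected bid: €60 (not a price — pay-as-bid).
Allocation: F 4, G 2, H 2, I 2, J 1.

F 4, G 2, H 2, I 2, J 1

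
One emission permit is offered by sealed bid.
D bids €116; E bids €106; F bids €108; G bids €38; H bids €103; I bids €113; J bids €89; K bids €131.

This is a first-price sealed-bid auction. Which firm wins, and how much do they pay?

Sorting bids: 131 (K) > 116 (D) > 113 (I) > 108 (F) > 106 (E) > 103 (H) > …
First-price: K pays what they bid, €131.

K pays €131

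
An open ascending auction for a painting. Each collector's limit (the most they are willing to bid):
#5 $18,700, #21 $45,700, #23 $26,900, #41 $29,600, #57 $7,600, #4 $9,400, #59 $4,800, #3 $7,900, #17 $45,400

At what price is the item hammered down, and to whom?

#21 wins at $45,400

Limits ranked: 45,700 (#21) > 45,400 (#17) > 29,600 (#41) > 26,900 (#23) > 18,700 (#5) > 9,400 (#4) > …
Bidding ends when #17 exits at $45,400; #21 takes it.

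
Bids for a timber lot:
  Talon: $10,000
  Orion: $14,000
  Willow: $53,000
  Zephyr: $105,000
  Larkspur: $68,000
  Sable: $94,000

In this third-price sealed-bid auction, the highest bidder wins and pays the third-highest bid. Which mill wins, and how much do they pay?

Rule: the highest bidder wins and pays the third-highest bid.
Bids in order: 105,000 (Zephyr) > 94,000 (Sable) > 68,000 (Larkspur) > 53,000 (Willow) > 14,000 (Orion) > 10,000 (Talon)
Zephyr is highest; pays the third-highest bid, $68,000.

Zephyr pays $68,000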